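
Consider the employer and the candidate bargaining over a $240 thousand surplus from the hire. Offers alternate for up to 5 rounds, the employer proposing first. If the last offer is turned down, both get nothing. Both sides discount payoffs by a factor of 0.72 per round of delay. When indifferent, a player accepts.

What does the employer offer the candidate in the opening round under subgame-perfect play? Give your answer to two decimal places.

Round 5 (the employer proposes): rejection yields 0 for the candidate; the employer offers 0 and keeps 240.
Round 4 (the candidate proposes): the employer can get 240 next round, worth 0.72 × 240 = 172.8 now; the candidate offers that and keeps 67.2.
Round 3 (the employer proposes): the candidate can get 67.2 next round, worth 0.72 × 67.2 = 48.384 now. The employer offers 48.384 and keeps 240 − 48.384 = 191.616.
Round 2 (the candidate proposes): the employer can get 191.616 next round, worth 0.72 × 191.616 = 137.96352 now; the candidate offers that and keeps 102.03648.
Round 1 (the employer proposes): the candidate can get 102.03648 next round, worth 0.72 × 102.03648 = 73.4662656 now. The employer offers 73.4662656 and keeps 240 − 73.4662656 = 166.5337344.

73.47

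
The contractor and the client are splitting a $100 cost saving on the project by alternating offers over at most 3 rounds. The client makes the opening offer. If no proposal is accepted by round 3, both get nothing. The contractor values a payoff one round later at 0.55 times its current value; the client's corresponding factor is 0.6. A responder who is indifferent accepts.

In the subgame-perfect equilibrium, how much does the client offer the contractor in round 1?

Work backward from the last round.
Round 3 (the client proposes): rejection yields 0 for the contractor; the client offers 0 and keeps 100.
Round 2 (the contractor proposes): the client can get 100 next round, worth 0.6 × 100 = 60 now. The contractor offers 60 and keeps 100 − 60 = 40.
Round 1 (the client proposes): the contractor can get 40 next round, worth 0.55 × 40 = 22 now; the client offers that and keeps 78.

22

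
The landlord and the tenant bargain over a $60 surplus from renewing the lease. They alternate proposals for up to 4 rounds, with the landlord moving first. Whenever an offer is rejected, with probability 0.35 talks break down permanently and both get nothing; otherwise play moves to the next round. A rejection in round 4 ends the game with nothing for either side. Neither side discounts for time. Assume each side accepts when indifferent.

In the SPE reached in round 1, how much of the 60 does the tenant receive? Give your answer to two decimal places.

30.13

Round 4 (the tenant proposes): the landlord will accept anything ≥ 0, so the tenant offers 0 and keeps 60.
Round 3 (the landlord proposes): rejecting gives the tenant an expected 0.65 × 60 = 39. The landlord offers 39 and keeps 60 − 39 = 21.
Round 2 (the tenant proposes): rejecting gives the landlord an expected 0.65 × 21 = 13.65, so the tenant offers 13.65, keeping 46.35.
Round 1 (the landlord proposes): rejecting gives the tenant an expected 0.65 × 46.35 = 30.1275. The landlord offers 30.1275 and keeps 60 − 30.1275 = 29.8725.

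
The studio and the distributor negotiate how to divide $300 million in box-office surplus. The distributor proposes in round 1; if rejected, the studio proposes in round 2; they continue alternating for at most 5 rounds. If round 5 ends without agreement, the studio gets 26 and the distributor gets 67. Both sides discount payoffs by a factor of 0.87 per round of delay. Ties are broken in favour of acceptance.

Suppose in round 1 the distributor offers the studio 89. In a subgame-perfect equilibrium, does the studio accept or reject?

Work out the studio's continuation value if the offer is rejected.
Round 5 (the distributor proposes): the studio gets 26 if talks fail, so the distributor offers 26 and keeps 274.
Round 4 (the studio proposes): the distributor can get 274 next round, worth 0.87 × 274 = 238.38 now, so the studio offers 238.38, keeping 61.62.
Round 3 (the distributor proposes): the studio can get 61.62 next round, worth 0.87 × 61.62 = 53.6094 now. The distributor offers 53.6094 and keeps 300 − 53.6094 = 246.3906.
Round 2 (the studio proposes): the distributor can get 246.3906 next round, worth 0.87 × 246.3906 = 214.359822 now, so the studio offers 214.359822, keeping 85.640178.
So by rejecting in round 1, the studio gets 85.640178 next round, worth 0.87 × 85.640178 = 74.50695486 now.
Offer 89 ≥ 74.50695486, so the studio accepts.

Accept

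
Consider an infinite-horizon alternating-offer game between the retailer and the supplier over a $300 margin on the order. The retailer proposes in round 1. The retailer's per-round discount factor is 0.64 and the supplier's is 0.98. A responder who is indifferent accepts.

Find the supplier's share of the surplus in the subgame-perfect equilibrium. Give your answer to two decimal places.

In a stationary SPE each proposer offers the other exactly their discounted continuation value.
If the retailer keeps x when proposing and the supplier keeps y when proposing, then x = 300 − 0.98y and y = 300 − 0.64x.
Solving: x = 300(1 − 0.98) / (1 − 0.64·0.98) = 6 / 0.3728 ≈ 16.0944.
The supplier gets 300 − 16.0944 ≈ 283.9056.

283.91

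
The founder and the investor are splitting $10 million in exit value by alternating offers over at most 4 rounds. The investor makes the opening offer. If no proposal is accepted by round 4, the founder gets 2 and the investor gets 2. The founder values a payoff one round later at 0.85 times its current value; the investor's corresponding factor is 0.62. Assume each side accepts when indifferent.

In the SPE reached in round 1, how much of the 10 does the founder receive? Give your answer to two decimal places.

6.81

Round 4 (the founder proposes): the investor gets 2 if talks fail, so the founder offers 2 and keeps 8.
Round 3 (the investor proposes): the founder can get 8 next round, worth 0.85 × 8 = 6.8 now; the investor offers that and keeps 3.2.
Round 2 (the founder proposes): the investor can get 3.2 next round, worth 0.62 × 3.2 = 1.984 now. The founder offers 1.984 and keeps 10 − 1.984 = 8.016.
Round 1 (the investor proposes): the founder can get 8.016 next round, worth 0.85 × 8.016 = 6.8136 now, so the investor offers 6.8136, keeping 3.1864.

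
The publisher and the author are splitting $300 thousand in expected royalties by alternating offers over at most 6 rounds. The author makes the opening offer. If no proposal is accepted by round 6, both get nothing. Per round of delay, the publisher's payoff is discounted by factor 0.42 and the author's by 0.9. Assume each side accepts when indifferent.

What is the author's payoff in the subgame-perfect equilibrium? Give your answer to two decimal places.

264.63

Round 6 (the publisher proposes): rejection yields 0 for the author; the publisher offers 0 and keeps 300.
Round 5 (the author proposes): the publisher can get 300 next round, worth 0.42 × 300 = 126 now. The author offers 126 and keeps 300 − 126 = 174.
Round 4 (the publisher proposes): the author can get 174 next round, worth 0.9 × 174 = 156.6 now. The publisher offers 156.6 and keeps 300 − 156.6 = 143.4.
Round 3 (the author proposes): the publisher can get 143.4 next round, worth 0.42 × 143.4 = 60.228 now. The author offers 60.228 and keeps 300 − 60.228 = 239.772.
Round 2 (the publisher proposes): the author can get 239.772 next round, worth 0.9 × 239.772 = 215.7948 now, so the publisher offers 215.7948, keeping 84.2052.
Round 1 (the author proposes): the publisher can get 84.2052 next round, worth 0.42 × 84.2052 = 35.366184 now; the author offers that and keeps 264.633816.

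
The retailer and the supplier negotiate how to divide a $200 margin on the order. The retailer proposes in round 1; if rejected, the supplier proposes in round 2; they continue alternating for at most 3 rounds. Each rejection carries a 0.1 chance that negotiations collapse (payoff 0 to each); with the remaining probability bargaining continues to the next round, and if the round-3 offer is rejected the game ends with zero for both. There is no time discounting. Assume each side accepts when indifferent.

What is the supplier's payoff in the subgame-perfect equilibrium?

Round 3 (the retailer proposes): rejection yields 0 for the supplier; the retailer offers 0 and keeps 200.
Round 2 (the supplier proposes): rejecting gives the retailer an expected 0.9 × 200 = 180. The supplier offers 180 and keeps 200 − 180 = 20.
Round 1 (the retailer proposes): rejecting gives the supplier an expected 0.9 × 20 = 18, so the retailer offers 18, keeping 182.

18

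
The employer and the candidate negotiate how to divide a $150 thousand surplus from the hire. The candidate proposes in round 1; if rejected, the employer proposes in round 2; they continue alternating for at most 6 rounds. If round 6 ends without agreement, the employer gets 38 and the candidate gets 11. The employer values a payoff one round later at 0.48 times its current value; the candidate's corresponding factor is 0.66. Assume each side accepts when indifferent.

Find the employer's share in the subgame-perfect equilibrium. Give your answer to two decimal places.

38.93

Round 6 (the employer proposes): the candidate gets 11 if talks fail, so the employer offers 11 and keeps 139.
Round 5 (the candidate proposes): the employer can get 139 next round, worth 0.48 × 139 = 66.72 now, so the candidate offers 66.72, keeping 83.28.
Round 4 (the employer proposes): the candidate can get 83.28 next round, worth 0.66 × 83.28 = 54.9648 now; the employer offers that and keeps 95.0352.
Round 3 (the candidate proposes): the employer can get 95.0352 next round, worth 0.48 × 95.0352 = 45.616896 now; the candidate offers that and keeps 104.383104.
Round 2 (the employer proposes): the candidate can get 104.383104 next round, worth 0.66 × 104.383104 = 68.89284864 now. The employer offers 68.89284864 and keeps 150 − 68.89284864 = 81.10715136.
Round 1 (the candidate proposes): the employer can get 81.10715136 next round, worth 0.48 × 81.10715136 = 38.9314326528 now, so the candidate offers 38.9314326528, keeping 111.0685673472.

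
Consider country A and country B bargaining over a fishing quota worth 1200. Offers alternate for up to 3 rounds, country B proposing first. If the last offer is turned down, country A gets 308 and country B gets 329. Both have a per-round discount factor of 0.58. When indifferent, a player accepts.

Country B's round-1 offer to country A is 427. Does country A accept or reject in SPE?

Accept

Work out country A's continuation value if the offer is rejected.
Round 3 (country B proposes): country A gets 308 if talks fail, so country B offers 308 and keeps 892.
Round 2 (country A proposes): country B can get 892 next round, worth 0.58 × 892 = 517.36 now. Country A offers 517.36 and keeps 1200 − 517.36 = 682.64.
So by rejecting in round 1, country A gets 682.64 next round, worth 0.58 × 682.64 = 395.9312 now.
Offer 427 ≥ 395.9312, so country A accepts.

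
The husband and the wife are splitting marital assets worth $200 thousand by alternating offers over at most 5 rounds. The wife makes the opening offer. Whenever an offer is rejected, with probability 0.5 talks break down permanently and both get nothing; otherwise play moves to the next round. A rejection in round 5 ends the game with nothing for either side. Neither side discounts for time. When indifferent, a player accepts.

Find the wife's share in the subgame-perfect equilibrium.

By backward induction:
Round 5 (the wife proposes): rejection yields 0 for the husband; the wife offers 0 and keeps 200.
Round 4 (the husband proposes): rejecting gives the wife an expected 0.5 × 200 = 100; the husband offers that and keeps 100.
Round 3 (the wife proposes): rejecting gives the husband an expected 0.5 × 100 = 50; the wife offers that and keeps 150.
Round 2 (the husband proposes): rejecting gives the wife an expected 0.5 × 150 = 75. The husband offers 75 and keeps 200 − 75 = 125.
Round 1 (the wife proposes): rejecting gives the husband an expected 0.5 × 125 = 62.5, so the wife offers 62.5, keeping 137.5.

137.5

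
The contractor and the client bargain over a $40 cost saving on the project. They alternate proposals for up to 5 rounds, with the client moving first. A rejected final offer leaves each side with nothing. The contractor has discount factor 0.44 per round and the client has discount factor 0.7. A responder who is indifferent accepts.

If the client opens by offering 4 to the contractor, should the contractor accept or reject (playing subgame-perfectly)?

Reject

Work out the contractor's continuation value if the offer is rejected.
Round 5 (the client proposes): rejection yields 0 for the contractor; the client offers 0 and keeps 40.
Round 4 (the contractor proposes): the client can get 40 next round, worth 0.7 × 40 = 28 now. The contractor offers 28 and keeps 40 − 28 = 12.
Round 3 (the client proposes): the contractor can get 12 next round, worth 0.44 × 12 = 5.28 now, so the client offers 5.28, keeping 34.72.
Round 2 (the contractor proposes): the client can get 34.72 next round, worth 0.7 × 34.72 = 24.304 now; the contractor offers that and keeps 15.696.
So by rejecting in round 1, the contractor gets 15.696 next round, worth 0.44 × 15.696 = 6.90624 now.
Offer 4 < 6.90624, so the contractor rejects.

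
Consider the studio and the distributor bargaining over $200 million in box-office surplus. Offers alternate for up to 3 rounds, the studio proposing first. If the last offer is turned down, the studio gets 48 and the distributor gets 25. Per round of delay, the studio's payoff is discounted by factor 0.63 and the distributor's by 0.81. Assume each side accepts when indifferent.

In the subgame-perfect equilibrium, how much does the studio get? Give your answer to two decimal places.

Round 3 (the studio proposes): the distributor gets 25 if talks fail, so the studio offers 25 and keeps 175.
Round 2 (the distributor proposes): the studio can get 175 next round, worth 0.63 × 175 = 110.25 now. The distributor offers 110.25 and keeps 200 − 110.25 = 89.75.
Round 1 (the studio proposes): the distributor can get 89.75 next round, worth 0.81 × 89.75 = 72.6975 now. The studio offers 72.6975 and keeps 200 − 72.6975 = 127.3025.

127.30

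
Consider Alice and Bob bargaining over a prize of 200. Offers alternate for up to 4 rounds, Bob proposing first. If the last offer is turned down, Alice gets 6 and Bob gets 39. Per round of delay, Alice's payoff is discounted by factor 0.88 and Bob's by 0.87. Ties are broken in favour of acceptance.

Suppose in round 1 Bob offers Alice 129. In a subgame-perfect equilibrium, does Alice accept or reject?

Round 4 (Alice proposes): Bob gets 39 if talks fail, so Alice offers 39 and keeps 161.
Round 3 (Bob proposes): Alice can get 161 next round, worth 0.88 × 161 = 141.68 now; Bob offers that and keeps 58.32.
Round 2 (Alice proposes): Bob can get 58.32 next round, worth 0.87 × 58.32 = 50.7384 now, so Alice offers 50.7384, keeping 149.2616.
So by rejecting in round 1, Alice gets 149.2616 next round, worth 0.88 × 149.2616 = 131.350208 now.
Offer 129 < 131.350208, so Alice rejects.

Reject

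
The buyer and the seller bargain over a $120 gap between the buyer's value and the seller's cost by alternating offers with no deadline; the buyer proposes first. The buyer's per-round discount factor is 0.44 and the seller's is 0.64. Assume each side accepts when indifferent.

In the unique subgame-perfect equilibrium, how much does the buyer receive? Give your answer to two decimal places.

When the buyer proposes, the seller accepts any offer worth at least 0.64 times what the seller would get by proposing next round; and vice versa.
This gives x = 120 − 0.64y and y = 120 − 0.44x, where x and y are each side's share when it proposes.
Hence (1 − 0.64·0.44)x = 120(1 − 0.64), i.e. 0.7184·x = 43.2.
x ≈ 60.1336; the seller's share is 120 − x ≈ 59.8664.

60.13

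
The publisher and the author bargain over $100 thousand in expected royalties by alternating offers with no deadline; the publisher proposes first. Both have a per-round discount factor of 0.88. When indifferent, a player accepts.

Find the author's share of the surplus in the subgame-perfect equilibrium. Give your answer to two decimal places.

In a stationary SPE each proposer offers the other exactly their discounted continuation value.
If the publisher keeps x when proposing and the author keeps y when proposing, then x = 100 − 0.88y and y = 100 − 0.88x.
Solving: x = 100(1 − 0.88) / (1 − 0.88·0.88) = 12 / 0.2256 ≈ 53.1915.
The author gets 100 − 53.1915 ≈ 46.8085.

46.81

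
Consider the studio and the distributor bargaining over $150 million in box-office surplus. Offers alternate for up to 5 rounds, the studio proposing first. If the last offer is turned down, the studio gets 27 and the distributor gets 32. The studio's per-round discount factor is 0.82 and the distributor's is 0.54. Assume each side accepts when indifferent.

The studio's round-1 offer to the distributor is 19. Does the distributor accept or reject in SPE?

Reject

Round 5 (the studio proposes): the distributor gets 32 if talks fail, so the studio offers 32 and keeps 118.
Round 4 (the distributor proposes): the studio can get 118 next round, worth 0.82 × 118 = 96.76 now, so the distributor offers 96.76, keeping 53.24.
Round 3 (the studio proposes): the distributor can get 53.24 next round, worth 0.54 × 53.24 = 28.7496 now. The studio offers 28.7496 and keeps 150 − 28.7496 = 121.2504.
Round 2 (the distributor proposes): the studio can get 121.2504 next round, worth 0.82 × 121.2504 = 99.425328 now, so the distributor offers 99.425328, keeping 50.574672.
So by rejecting in round 1, the distributor gets 50.574672 next round, worth 0.54 × 50.574672 = 27.31032288 now.
Offer 19 < 27.31032288, so the distributor rejects.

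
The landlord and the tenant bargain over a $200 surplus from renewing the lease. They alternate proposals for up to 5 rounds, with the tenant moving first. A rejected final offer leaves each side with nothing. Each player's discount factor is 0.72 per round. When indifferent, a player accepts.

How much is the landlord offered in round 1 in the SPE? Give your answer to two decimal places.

61.22

Round 5 (the tenant proposes): rejection yields 0 for the landlord; the tenant offers 0 and keeps 200.
Round 4 (the landlord proposes): the tenant can get 200 next round, worth 0.72 × 200 = 144 now; the landlord offers that and keeps 56.
Round 3 (the tenant proposes): the landlord can get 56 next round, worth 0.72 × 56 = 40.32 now, so the tenant offers 40.32, keeping 159.68.
Round 2 (the landlord proposes): the tenant can get 159.68 next round, worth 0.72 × 159.68 = 114.9696 now; the landlord offers that and keeps 85.0304.
Round 1 (the tenant proposes): the landlord can get 85.0304 next round, worth 0.72 × 85.0304 = 61.221888 now; the tenant offers that and keeps 138.778112.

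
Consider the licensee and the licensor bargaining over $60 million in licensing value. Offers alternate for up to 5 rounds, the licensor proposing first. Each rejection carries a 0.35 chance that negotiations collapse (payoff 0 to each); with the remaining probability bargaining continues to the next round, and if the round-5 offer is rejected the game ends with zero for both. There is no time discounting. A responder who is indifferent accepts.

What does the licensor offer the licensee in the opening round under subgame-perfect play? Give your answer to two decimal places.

19.42

Round 5 (the licensor proposes): rejection yields 0 for the licensee; the licensor offers 0 and keeps 60.
Round 4 (the licensee proposes): rejecting gives the licensor an expected 0.65 × 60 = 39. The licensee offers 39 and keeps 60 − 39 = 21.
Round 3 (the licensor proposes): rejecting gives the licensee an expected 0.65 × 21 = 13.65; the licensor offers that and keeps 46.35.
Round 2 (the licensee proposes): rejecting gives the licensor an expected 0.65 × 46.35 = 30.1275, so the licensee offers 30.1275, keeping 29.8725.
Round 1 (the licensor proposes): rejecting gives the licensee an expected 0.65 × 29.8725 = 19.417125; the licensor offers that and keeps 40.582875.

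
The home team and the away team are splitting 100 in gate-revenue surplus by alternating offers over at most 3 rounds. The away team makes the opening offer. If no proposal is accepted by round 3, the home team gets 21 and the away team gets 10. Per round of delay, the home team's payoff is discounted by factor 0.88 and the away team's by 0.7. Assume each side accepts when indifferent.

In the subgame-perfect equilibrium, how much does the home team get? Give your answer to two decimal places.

39.34

Round 3 (the away team proposes): the home team gets 21 if talks fail, so the away team offers 21 and keeps 79.
Round 2 (the home team proposes): the away team can get 79 next round, worth 0.7 × 79 = 55.3 now; the home team offers that and keeps 44.7.
Round 1 (the away team proposes): the home team can get 44.7 next round, worth 0.88 × 44.7 = 39.336 now; the away team offers that and keeps 60.664.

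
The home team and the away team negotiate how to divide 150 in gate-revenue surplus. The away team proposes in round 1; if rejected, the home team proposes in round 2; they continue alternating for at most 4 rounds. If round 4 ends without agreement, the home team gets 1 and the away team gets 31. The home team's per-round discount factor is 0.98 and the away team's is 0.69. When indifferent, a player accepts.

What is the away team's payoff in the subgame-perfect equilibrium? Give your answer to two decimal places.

25.57

Round 4 (the home team proposes): the away team gets 31 if talks fail, so the home team offers 31 and keeps 119.
Round 3 (the away team proposes): the home team can get 119 next round, worth 0.98 × 119 = 116.62 now; the away team offers that and keeps 33.38.
Round 2 (the home team proposes): the away team can get 33.38 next round, worth 0.69 × 33.38 = 23.0322 now, so the home team offers 23.0322, keeping 126.9678.
Round 1 (the away team proposes): the home team can get 126.9678 next round, worth 0.98 × 126.9678 = 124.428444 now, so the away team offers 124.428444, keeping 25.571556.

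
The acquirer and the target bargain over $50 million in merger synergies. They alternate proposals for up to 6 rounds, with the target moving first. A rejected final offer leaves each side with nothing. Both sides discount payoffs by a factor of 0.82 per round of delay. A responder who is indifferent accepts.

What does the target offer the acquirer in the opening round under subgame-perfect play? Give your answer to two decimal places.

30.88

By backward induction:
Round 6 (the acquirer proposes): the target will accept anything ≥ 0, so the acquirer offers 0 and keeps 50.
Round 5 (the target proposes): the acquirer can get 50 next round, worth 0.82 × 50 = 41 now; the target offers that and keeps 9.
Round 4 (the acquirer proposes): the target can get 9 next round, worth 0.82 × 9 = 7.38 now. The acquirer offers 7.38 and keeps 50 − 7.38 = 42.62.
Round 3 (the target proposes): the acquirer can get 42.62 next round, worth 0.82 × 42.62 = 34.9484 now, so the target offers 34.9484, keeping 15.0516.
Round 2 (the acquirer proposes): the target can get 15.0516 next round, worth 0.82 × 15.0516 = 12.342312 now. The acquirer offers 12.342312 and keeps 50 − 12.342312 = 37.657688.
Round 1 (the target proposes): the acquirer can get 37.657688 next round, worth 0.82 × 37.657688 = 30.87930416 now; the target offers that and keeps 19.12069584.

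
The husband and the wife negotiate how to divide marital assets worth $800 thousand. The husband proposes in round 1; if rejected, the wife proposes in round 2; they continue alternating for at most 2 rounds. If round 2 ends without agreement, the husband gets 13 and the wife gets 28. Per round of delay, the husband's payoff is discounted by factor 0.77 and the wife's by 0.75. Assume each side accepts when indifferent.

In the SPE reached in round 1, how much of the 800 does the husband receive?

Round 2 (the wife proposes): the husband gets 13 if talks fail, so the wife offers 13 and keeps 787.
Round 1 (the husband proposes): the wife can get 787 next round, worth 0.75 × 787 = 590.25 now; the husband offers that and keeps 209.75.

209.75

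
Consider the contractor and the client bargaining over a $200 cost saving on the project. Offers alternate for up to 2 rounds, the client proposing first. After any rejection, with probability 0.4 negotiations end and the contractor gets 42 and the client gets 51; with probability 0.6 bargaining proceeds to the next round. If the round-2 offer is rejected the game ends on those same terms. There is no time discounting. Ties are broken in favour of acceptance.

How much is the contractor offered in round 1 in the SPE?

Round 2 (the contractor proposes): the client gets 51 if talks fail, so the contractor offers 51 and keeps 149.
Round 1 (the client proposes): rejecting gives the contractor an expected 0.6 × 149 + 0.4 × 42 = 106.2; the client offers that and keeps 93.8.

106.2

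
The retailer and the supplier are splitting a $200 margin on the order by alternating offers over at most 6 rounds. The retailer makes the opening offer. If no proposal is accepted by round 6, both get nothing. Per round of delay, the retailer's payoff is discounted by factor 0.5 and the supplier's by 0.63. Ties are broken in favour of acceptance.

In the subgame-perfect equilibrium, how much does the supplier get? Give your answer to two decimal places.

95.35

Solve by backward induction from round 6.
Round 6 (the supplier proposes): the retailer will accept anything ≥ 0, so the supplier offers 0 and keeps 200.
Round 5 (the retailer proposes): the supplier can get 200 next round, worth 0.63 × 200 = 126 now; the retailer offers that and keeps 74.
Round 4 (the supplier proposes): the retailer can get 74 next round, worth 0.5 × 74 = 37 now, so the supplier offers 37, keeping 163.
Round 3 (the retailer proposes): the supplier can get 163 next round, worth 0.63 × 163 = 102.69 now, so the retailer offers 102.69, keeping 97.31.
Round 2 (the supplier proposes): the retailer can get 97.31 next round, worth 0.5 × 97.31 = 48.655 now, so the supplier offers 48.655, keeping 151.345.
Round 1 (the retailer proposes): the supplier can get 151.345 next round, worth 0.63 × 151.345 = 95.34735 now; the retailer offers that and keeps 104.65265.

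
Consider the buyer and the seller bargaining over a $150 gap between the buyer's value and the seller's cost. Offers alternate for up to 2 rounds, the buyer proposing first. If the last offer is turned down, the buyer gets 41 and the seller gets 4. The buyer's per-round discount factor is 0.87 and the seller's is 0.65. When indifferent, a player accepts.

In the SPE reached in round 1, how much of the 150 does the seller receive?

By backward induction:
Round 2 (the seller proposes): the buyer gets 41 if talks fail, so the seller offers 41 and keeps 109.
Round 1 (the buyer proposes): the seller can get 109 next round, worth 0.65 × 109 = 70.85 now; the buyer offers that and keeps 79.15.

70.85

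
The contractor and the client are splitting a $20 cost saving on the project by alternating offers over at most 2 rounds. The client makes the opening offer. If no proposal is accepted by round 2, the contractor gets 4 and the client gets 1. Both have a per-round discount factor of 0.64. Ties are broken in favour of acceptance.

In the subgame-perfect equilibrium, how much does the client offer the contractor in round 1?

Solve by backward induction from round 2.
Round 2 (the contractor proposes): the client gets 1 if talks fail, so the contractor offers 1 and keeps 19.
Round 1 (the client proposes): the contractor can get 19 next round, worth 0.64 × 19 = 12.16 now; the client offers that and keeps 7.84.

12.16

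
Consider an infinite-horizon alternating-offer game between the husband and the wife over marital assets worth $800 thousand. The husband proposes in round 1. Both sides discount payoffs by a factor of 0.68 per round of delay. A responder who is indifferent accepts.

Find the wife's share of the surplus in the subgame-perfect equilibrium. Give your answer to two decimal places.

Let x be the husband's share when the husband proposes and y be the wife's share when the wife proposes.
The wife accepts iff offered ≥ 0.68·y, so x = 800 − 0.68y. Symmetrically y = 800 − 0.68x.
Substituting: x = 800 − 0.68(800 − 0.68x), giving x(1 − 0.68·0.68) = 800(1 − 0.68).
So x = 800 × 0.32 / 0.5376 ≈ 476.1905, and the wife receives 800 − x ≈ 323.8095.

323.81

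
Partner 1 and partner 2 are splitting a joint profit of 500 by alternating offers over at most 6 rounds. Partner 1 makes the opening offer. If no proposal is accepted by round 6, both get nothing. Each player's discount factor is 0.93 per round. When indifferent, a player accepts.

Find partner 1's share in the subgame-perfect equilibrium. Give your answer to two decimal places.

91.45

Solve by backward induction from round 6.
Round 6 (partner 2 proposes): partner 1 will accept anything ≥ 0, so partner 2 offers 0 and keeps 500.
Round 5 (partner 1 proposes): partner 2 can get 500 next round, worth 0.93 × 500 = 465 now, so partner 1 offers 465, keeping 35.
Round 4 (partner 2 proposes): partner 1 can get 35 next round, worth 0.93 × 35 = 32.55 now. Partner 2 offers 32.55 and keeps 500 − 32.55 = 467.45.
Round 3 (partner 1 proposes): partner 2 can get 467.45 next round, worth 0.93 × 467.45 = 434.7285 now, so partner 1 offers 434.7285, keeping 65.2715.
Round 2 (partner 2 proposes): partner 1 can get 65.2715 next round, worth 0.93 × 65.2715 = 60.702495 now, so partner 2 offers 60.702495, keeping 439.297505.
Round 1 (partner 1 proposes): partner 2 can get 439.297505 next round, worth 0.93 × 439.297505 = 408.54667965 now. Partner 1 offers 408.54667965 and keeps 500 − 408.54667965 = 91.45332035.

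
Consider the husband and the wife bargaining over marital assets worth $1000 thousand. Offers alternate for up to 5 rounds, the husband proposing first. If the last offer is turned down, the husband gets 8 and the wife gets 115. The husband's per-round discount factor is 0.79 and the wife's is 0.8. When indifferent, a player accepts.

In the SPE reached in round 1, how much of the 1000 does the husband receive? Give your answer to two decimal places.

Round 5 (the husband proposes): the wife gets 115 if talks fail, so the husband offers 115 and keeps 885.
Round 4 (the wife proposes): the husband can get 885 next round, worth 0.79 × 885 = 699.15 now; the wife offers that and keeps 300.85.
Round 3 (the husband proposes): the wife can get 300.85 next round, worth 0.8 × 300.85 = 240.68 now; the husband offers that and keeps 759.32.
Round 2 (the wife proposes): the husband can get 759.32 next round, worth 0.79 × 759.32 = 599.8628 now. The wife offers 599.8628 and keeps 1000 − 599.8628 = 400.1372.
Round 1 (the husband proposes): the wife can get 400.1372 next round, worth 0.8 × 400.1372 = 320.10976 now; the husband offers that and keeps 679.89024.

679.89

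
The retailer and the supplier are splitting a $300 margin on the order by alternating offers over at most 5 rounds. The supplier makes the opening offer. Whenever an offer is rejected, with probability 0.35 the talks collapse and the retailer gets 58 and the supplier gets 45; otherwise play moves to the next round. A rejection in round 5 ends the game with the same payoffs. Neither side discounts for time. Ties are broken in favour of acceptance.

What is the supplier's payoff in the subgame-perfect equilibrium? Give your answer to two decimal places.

178.25

By backward induction:
Round 5 (the supplier proposes): the retailer gets 58 if talks fail, so the supplier offers 58 and keeps 242.
Round 4 (the retailer proposes): rejecting gives the supplier an expected 0.65 × 242 + 0.35 × 45 = 173.05, so the retailer offers 173.05, keeping 126.95.
Round 3 (the supplier proposes): rejecting gives the retailer an expected 0.65 × 126.95 + 0.35 × 58 = 102.8175. The supplier offers 102.8175 and keeps 300 − 102.8175 = 197.1825.
Round 2 (the retailer proposes): rejecting gives the supplier an expected 0.65 × 197.1825 + 0.35 × 45 = 143.918625. The retailer offers 143.918625 and keeps 300 − 143.918625 = 156.081375.
Round 1 (the supplier proposes): rejecting gives the retailer an expected 0.65 × 156.081375 + 0.35 × 58 = 121.75289375, so the supplier offers 121.75289375, keeping 178.24710625.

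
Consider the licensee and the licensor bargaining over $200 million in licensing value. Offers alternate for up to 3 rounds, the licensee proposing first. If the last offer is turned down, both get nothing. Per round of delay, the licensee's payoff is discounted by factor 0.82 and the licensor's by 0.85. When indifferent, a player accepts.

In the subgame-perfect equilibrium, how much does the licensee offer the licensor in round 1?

30.6

Round 3 (the licensee proposes): the licensor will accept anything ≥ 0, so the licensee offers 0 and keeps 200.
Round 2 (the licensor proposes): the licensee can get 200 next round, worth 0.82 × 200 = 164 now; the licensor offers that and keeps 36.
Round 1 (the licensee proposes): the licensor can get 36 next round, worth 0.85 × 36 = 30.6 now; the licensee offers that and keeps 169.4.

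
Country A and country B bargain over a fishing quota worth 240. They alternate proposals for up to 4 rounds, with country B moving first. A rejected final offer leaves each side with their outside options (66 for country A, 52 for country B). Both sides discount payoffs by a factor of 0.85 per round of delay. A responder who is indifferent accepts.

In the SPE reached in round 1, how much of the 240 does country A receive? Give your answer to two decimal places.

146.06

Round 4 (country A proposes): country B gets 52 if talks fail, so country A offers 52 and keeps 188.
Round 3 (country B proposes): country A can get 188 next round, worth 0.85 × 188 = 159.8 now, so country B offers 159.8, keeping 80.2.
Round 2 (country A proposes): country B can get 80.2 next round, worth 0.85 × 80.2 = 68.17 now. Country A offers 68.17 and keeps 240 − 68.17 = 171.83.
Round 1 (country B proposes): country A can get 171.83 next round, worth 0.85 × 171.83 = 146.0555 now. Country B offers 146.0555 and keeps 240 − 146.0555 = 93.9445.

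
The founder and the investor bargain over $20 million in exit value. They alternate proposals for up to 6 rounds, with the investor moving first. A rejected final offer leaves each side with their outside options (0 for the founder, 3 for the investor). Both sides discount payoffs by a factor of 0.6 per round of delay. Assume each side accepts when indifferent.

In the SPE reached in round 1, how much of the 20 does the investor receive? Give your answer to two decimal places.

12.15

Round 6 (the founder proposes): the investor gets 3 if talks fail, so the founder offers 3 and keeps 17.
Round 5 (the investor proposes): the founder can get 17 next round, worth 0.6 × 17 = 10.2 now; the investor offers that and keeps 9.8.
Round 4 (the founder proposes): the investor can get 9.8 next round, worth 0.6 × 9.8 = 5.88 now, so the founder offers 5.88, keeping 14.12.
Round 3 (the investor proposes): the founder can get 14.12 next round, worth 0.6 × 14.12 = 8.472 now, so the investor offers 8.472, keeping 11.528.
Round 2 (the founder proposes): the investor can get 11.528 next round, worth 0.6 × 11.528 = 6.9168 now; the founder offers that and keeps 13.0832.
Round 1 (the investor proposes): the founder can get 13.0832 next round, worth 0.6 × 13.0832 = 7.84992 now, so the investor offers 7.84992, keeping 12.15008.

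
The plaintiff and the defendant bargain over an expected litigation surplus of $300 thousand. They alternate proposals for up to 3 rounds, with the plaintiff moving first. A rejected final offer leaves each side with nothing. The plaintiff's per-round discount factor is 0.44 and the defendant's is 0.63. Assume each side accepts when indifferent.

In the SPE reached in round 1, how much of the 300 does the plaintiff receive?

194.16

By backward induction:
Round 3 (the plaintiff proposes): the defendant will accept anything ≥ 0, so the plaintiff offers 0 and keeps 300.
Round 2 (the defendant proposes): the plaintiff can get 300 next round, worth 0.44 × 300 = 132 now; the defendant offers that and keeps 168.
Round 1 (the plaintiff proposes): the defendant can get 168 next round, worth 0.63 × 168 = 105.84 now, so the plaintiff offers 105.84, keeping 194.16.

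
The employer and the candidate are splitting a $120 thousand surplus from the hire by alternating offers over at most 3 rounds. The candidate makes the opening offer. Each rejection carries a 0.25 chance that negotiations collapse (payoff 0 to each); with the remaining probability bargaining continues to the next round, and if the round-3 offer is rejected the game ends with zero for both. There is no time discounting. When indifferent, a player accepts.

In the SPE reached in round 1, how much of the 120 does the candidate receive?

97.5

Round 3 (the candidate proposes): the employer will accept anything ≥ 0, so the candidate offers 0 and keeps 120.
Round 2 (the employer proposes): rejecting gives the candidate an expected 0.75 × 120 = 90, so the employer offers 90, keeping 30.
Round 1 (the candidate proposes): rejecting gives the employer an expected 0.75 × 30 = 22.5; the candidate offers that and keeps 97.5.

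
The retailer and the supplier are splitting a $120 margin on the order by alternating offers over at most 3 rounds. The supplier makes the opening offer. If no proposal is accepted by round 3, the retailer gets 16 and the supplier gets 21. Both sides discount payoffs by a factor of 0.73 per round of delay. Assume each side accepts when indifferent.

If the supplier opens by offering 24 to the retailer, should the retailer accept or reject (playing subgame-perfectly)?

Round 3 (the supplier proposes): the retailer gets 16 if talks fail, so the supplier offers 16 and keeps 104.
Round 2 (the retailer proposes): the supplier can get 104 next round, worth 0.73 × 104 = 75.92 now; the retailer offers that and keeps 44.08.
So by rejecting in round 1, the retailer gets 44.08 next round, worth 0.73 × 44.08 = 32.1784 now.
Offer 24 < 32.1784, so the retailer rejects.

Reject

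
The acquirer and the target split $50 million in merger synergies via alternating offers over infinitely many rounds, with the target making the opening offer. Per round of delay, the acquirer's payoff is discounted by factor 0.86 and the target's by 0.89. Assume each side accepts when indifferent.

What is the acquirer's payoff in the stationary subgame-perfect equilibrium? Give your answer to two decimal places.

In a stationary SPE each proposer offers the other exactly their discounted continuation value.
If the target keeps x when proposing and the acquirer keeps y when proposing, then x = 50 − 0.86y and y = 50 − 0.89x.
Solving: x = 50(1 − 0.86) / (1 − 0.89·0.86) = 7 / 0.2346 ≈ 29.8380.
The acquirer gets 50 − 29.8380 ≈ 20.1620.

20.16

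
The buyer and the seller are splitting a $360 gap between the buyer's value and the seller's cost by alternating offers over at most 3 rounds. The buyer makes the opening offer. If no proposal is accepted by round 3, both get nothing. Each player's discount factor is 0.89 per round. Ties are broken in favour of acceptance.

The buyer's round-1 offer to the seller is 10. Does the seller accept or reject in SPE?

Work out the seller's continuation value if the offer is rejected.
Round 3 (the buyer proposes): the seller will accept anything ≥ 0, so the buyer offers 0 and keeps 360.
Round 2 (the seller proposes): the buyer can get 360 next round, worth 0.89 × 360 = 320.4 now; the seller offers that and keeps 39.6.
So by rejecting in round 1, the seller gets 39.6 next round, worth 0.89 × 39.6 = 35.244 now.
Offer 10 < 35.244, so the seller rejects.

Reject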